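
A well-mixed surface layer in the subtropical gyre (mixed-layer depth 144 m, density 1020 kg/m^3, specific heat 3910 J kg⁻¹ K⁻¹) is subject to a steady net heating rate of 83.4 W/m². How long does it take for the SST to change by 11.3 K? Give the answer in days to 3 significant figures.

Areal heat capacity C = ρ c_p D = 1020 × 3910 × 144 = 5.74×10^8 J/(m²·K).
Time required: Δt = C ΔT / F = 5.74×10^8 × 11.3 / 83.4 = 7.78×10^7 s.
In days: 7.78×10^7 s / (86400 s/day) = 901 days.

901 days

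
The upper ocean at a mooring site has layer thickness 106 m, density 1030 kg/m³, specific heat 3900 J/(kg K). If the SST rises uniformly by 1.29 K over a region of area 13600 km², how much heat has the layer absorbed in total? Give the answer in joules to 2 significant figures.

7.5×10^18 J

Areal heat capacity C = ρ c_p D = 1030 × 3900 × 106 = 4.26×10^8 J m⁻² K⁻¹.
Heat per unit area: q = C ΔT = 4.26×10^8 × 1.29 = 5.49×10^8 J/m².
Total heat: Q = q × A = 5.49×10^8 × (13600 × 10⁶ m²) = 7.47×10^18 J.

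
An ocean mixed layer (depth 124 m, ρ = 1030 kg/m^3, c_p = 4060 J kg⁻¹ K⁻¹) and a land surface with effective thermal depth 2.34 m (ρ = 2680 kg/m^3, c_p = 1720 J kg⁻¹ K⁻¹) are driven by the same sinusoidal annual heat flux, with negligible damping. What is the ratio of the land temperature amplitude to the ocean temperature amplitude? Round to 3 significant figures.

C_ocean = 1030 × 4060 × 124 = 5.19×10^8 J/(m²·K).
C_land = 2680 × 1720 × 2.34 = 1.08×10^7 J/(m²·K).
Undamped amplitude ∝ 1/C, so A_land/A_ocean = C_ocean/C_land = 48.1.

48.1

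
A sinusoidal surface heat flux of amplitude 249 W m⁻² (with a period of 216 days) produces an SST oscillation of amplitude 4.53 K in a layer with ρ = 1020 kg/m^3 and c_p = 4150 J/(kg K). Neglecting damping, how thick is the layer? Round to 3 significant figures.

38.6 m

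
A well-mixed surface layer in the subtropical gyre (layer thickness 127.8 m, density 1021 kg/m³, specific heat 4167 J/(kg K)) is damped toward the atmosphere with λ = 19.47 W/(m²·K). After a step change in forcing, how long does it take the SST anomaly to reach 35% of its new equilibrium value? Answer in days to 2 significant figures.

Areal heat capacity C = ρ c_p D = 1021 × 4167 × 127.8 = 5.44×10^8 J m⁻² K⁻¹.
τ = C / λ = 5.44×10^8 / 19.47 = 2.79×10^7 s.
Fraction reached: 1 − e^(−t/τ) = 0.35 ⇒ t = −τ ln(1 − 0.35) = τ × 0.431.
t = 1.20×10^7 s = 139 days.

140 days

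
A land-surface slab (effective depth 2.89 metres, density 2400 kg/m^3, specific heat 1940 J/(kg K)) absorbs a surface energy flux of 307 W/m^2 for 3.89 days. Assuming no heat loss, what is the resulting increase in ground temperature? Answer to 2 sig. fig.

7.7 K

Areal heat capacity C = ρ c_p D = 2400 × 1940 × 2.89 = 1.35×10^7 J/(m²·K).
Net heat input Q = F Δt = 307 × (3.89 days × 86400 s/day) = 1.03×10^8 J/m².
ΔT = Q / C = 1.03×10^8 / 1.35×10^7 = 7.67 K.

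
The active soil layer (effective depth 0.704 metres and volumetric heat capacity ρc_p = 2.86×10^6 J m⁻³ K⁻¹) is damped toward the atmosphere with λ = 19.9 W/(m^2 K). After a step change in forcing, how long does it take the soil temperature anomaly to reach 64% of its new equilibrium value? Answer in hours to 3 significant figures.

28.7 hours

Areal heat capacity C = ρc_p × D = 2.86×10^6 × 0.704 = 2.01×10^6 J m⁻² K⁻¹.
τ = C / λ = 2.01×10^6 / 19.9 = 1.01×10^5 s.
Fraction reached: 1 − e^(−t/τ) = 0.64 ⇒ t = −τ ln(1 − 0.64) = τ × 1.02.
t = 1.03×10^5 s = 28.7 hours.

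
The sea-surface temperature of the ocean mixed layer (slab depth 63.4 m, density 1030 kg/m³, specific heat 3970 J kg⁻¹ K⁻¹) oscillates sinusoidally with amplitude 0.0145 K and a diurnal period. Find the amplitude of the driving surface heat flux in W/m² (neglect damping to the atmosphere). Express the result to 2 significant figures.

Areal heat capacity C = ρ c_p D = 1030 × 3970 × 63.4 = 2.59×10^8 J/(m^2 K).
ω = 2π / 86400 s = 7.27×10^-5 s⁻¹.
Cω = 2.59×10^8 × 7.27×10^-5 = 18900 W/(m²·K).
F₀ = A × Cω = 0.0145 × 18900 = 273 W/m².

270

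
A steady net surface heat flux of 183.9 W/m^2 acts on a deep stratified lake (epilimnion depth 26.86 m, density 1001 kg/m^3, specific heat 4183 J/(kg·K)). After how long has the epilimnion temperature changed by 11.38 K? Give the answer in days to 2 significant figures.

Areal heat capacity C = ρ c_p D = 1001 × 4183 × 26.86 = 1.12×10^8 J m⁻² K⁻¹.
Time required: Δt = C ΔT / F = 1.12×10^8 × 11.38 / 183.9 = 6.96×10^6 s.
In days: 6.96×10^6 s / (86400 s/day) = 80.6 days.

81 days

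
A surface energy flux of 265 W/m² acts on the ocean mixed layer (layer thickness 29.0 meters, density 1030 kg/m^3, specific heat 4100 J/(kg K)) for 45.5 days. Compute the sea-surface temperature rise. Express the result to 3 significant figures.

8.51 K

Areal heat capacity C = ρ c_p D = 1030 × 4100 × 29.0 = 1.22×10^8 J/(m²·K).
Net heat input Q = F Δt = 265 × (45.5 days × 86400 s/day) = 1.04×10^9 J/m².
ΔT = Q / C = 1.04×10^9 / 1.22×10^8 = 8.51 K.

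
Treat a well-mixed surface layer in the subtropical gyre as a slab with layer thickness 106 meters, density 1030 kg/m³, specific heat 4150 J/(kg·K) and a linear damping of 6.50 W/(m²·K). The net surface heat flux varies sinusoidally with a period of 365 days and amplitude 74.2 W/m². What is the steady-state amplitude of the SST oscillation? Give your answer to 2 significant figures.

Areal heat capacity C = ρ c_p D = 1030 × 4150 × 106 = 4.53×10^8 J/(m²·K).
Angular frequency ω = 2π / T = 2π / 3.15×10^7 s = 1.99×10^-7 s⁻¹.
√((Cω)² + λ²) = √((90.3)² + 6.50²) = 90.5 W/(m²·K).
Amplitude A = F₀ / √((Cω)²+λ²) = 74.2 / 90.5 = 0.820 K.

0.82 K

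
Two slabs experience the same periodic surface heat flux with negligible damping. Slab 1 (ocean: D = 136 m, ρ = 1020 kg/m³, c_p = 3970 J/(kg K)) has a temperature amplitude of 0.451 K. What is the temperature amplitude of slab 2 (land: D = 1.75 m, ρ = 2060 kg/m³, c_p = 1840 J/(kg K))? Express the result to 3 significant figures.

C_ocean = 5.51×10^8 J/(m²·K); C_land = 6.63×10^6 J/(m²·K).
A ∝ 1/C ⇒ A_land = A_ocean × C_ocean/C_land = 0.451 × 83.0 = 37.4 K.

37.4 K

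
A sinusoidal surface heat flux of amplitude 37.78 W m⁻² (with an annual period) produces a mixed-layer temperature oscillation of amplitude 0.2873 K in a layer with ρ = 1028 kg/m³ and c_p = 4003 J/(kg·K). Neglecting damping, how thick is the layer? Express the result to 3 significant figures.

160 m

ω = 2π / 3.15×10^7 s = 1.99×10^-7 s⁻¹.
Required C = F₀ / (A ω) = 37.78 / (0.2873 × 1.99×10^-7) = 6.60×10^8 J/(m²·K).
D = C / (ρ c_p) = 6.60×10^8 / (1028 × 4003) = 160 m.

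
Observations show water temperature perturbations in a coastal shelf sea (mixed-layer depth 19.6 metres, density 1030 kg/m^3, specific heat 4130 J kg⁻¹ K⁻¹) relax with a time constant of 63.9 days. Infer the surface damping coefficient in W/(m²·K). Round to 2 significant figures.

Areal heat capacity C = ρ c_p D = 1030 × 4130 × 19.6 = 8.34×10^7 J/(m²·K).
τ = 63.9 days = 5.52×10^6 s.
λ = C / τ = 8.34×10^7 / 5.52×10^6 = 15.1 W/(m²·K).

15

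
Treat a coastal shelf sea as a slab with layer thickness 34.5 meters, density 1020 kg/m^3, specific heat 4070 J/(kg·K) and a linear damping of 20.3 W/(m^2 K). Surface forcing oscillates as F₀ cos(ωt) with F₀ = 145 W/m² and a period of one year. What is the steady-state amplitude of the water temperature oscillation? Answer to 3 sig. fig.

Areal heat capacity C = ρ c_p D = 1020 × 4070 × 34.5 = 1.43×10^8 J/(m²·K).
Angular frequency ω = 2π / T = 2π / 3.15×10^7 s = 1.99×10^-7 s⁻¹.
√((Cω)² + λ²) = √((28.5)² + 20.3²) = 35.0 W/(m²·K).
Amplitude A = F₀ / √((Cω)²+λ²) = 145 / 35.0 = 4.14 K.

4.14 K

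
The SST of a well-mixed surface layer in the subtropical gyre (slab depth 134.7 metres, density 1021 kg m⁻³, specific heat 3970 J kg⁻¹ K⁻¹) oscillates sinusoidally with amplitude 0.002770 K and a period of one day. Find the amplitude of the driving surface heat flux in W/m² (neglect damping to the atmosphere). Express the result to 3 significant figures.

Areal heat capacity C = ρ c_p D = 1021 × 3970 × 134.7 = 5.46×10^8 J m⁻² K⁻¹.
ω = 2π / 86400 s = 7.27×10^-5 s⁻¹.
Cω = 5.46×10^8 × 7.27×10^-5 = 39700 W/(m²·K).
F₀ = A × Cω = 0.002770 × 39700 = 110 W/m².

110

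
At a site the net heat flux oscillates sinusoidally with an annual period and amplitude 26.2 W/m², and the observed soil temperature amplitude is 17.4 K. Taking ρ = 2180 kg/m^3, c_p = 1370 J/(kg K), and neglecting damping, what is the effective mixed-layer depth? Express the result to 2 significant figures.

2.5 m

ω = 2π / 3.15×10^7 s = 1.99×10^-7 s⁻¹.
Required C = F₀ / (A ω) = 26.2 / (17.4 × 1.99×10^-7) = 7.56×10^6 J/(m²·K).
D = C / (ρ c_p) = 7.56×10^6 / (2180 × 1370) = 2.53 m.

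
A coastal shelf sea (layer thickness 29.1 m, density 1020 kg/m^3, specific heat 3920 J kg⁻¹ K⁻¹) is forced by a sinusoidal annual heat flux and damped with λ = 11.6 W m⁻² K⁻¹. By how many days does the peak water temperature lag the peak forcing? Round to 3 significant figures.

64.3 days

Areal heat capacity C = ρ c_p D = 1020 × 3920 × 29.1 = 1.16×10^8 J m⁻² K⁻¹.
ω = 2π / 3.15×10^7 s = 1.99×10^-7 s⁻¹.
Phase lag φ = arctan(Cω/λ) = arctan(23.2/11.6) = 1.11 rad.
Time lag = φ / ω = 1.11 / 1.99×10^-7 = 5.56×10^6 s = 64.3 days.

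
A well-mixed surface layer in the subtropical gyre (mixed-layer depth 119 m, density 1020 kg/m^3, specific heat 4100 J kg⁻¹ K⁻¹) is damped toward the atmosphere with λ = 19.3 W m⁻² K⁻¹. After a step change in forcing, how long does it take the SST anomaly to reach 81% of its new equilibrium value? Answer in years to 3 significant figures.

1.36 years

Areal heat capacity C = ρ c_p D = 1020 × 4100 × 119 = 4.98×10^8 J/(m²·K).
τ = C / λ = 4.98×10^8 / 19.3 = 2.58×10^7 s.
Fraction reached: 1 − e^(−t/τ) = 0.81 ⇒ t = −τ ln(1 − 0.81) = τ × 1.66.
t = 4.28×10^7 s = 1.36 years.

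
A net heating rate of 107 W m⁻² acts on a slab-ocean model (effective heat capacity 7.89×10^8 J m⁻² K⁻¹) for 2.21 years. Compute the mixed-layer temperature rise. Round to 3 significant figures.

9.46 K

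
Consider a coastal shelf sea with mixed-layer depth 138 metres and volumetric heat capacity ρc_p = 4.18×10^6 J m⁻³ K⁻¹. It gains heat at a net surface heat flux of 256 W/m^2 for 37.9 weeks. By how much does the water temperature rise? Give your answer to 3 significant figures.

10.2 K

Areal heat capacity C = ρc_p × D = 4.18×10^6 × 138 = 5.77×10^8 J/(m²·K).
Net heat input Q = F Δt = 256 × (37.9 weeks × 6.048×10^5 s/week) = 5.87×10^9 J/m².
ΔT = Q / C = 5.87×10^9 / 5.77×10^8 = 10.2 K.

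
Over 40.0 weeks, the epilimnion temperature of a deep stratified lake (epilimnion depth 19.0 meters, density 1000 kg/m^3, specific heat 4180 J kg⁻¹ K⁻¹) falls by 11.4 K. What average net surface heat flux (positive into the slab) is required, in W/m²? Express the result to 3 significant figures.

-37.4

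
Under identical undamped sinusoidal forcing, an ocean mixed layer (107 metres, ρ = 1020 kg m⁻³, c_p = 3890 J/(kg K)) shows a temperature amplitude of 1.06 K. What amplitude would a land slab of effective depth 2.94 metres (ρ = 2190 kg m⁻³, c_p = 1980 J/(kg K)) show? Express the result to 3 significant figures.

35.3 K

C_ocean = 4.25×10^8 J/(m²·K); C_land = 1.27×10^7 J/(m²·K).
A ∝ 1/C ⇒ A_land = A_ocean × C_ocean/C_land = 1.06 × 33.3 = 35.3 K.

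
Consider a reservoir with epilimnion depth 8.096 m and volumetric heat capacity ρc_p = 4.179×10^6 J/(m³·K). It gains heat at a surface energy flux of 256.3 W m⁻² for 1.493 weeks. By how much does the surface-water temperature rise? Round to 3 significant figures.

6.84 K

Areal heat capacity C = ρc_p × D = 4.179×10^6 × 8.096 = 3.38×10^7 J/(m^2 K).
Net heat input Q = F Δt = 256.3 × (1.493 weeks × 6.048×10^5 s/week) = 2.31×10^8 J/m².
ΔT = Q / C = 2.31×10^8 / 3.38×10^7 = 6.84 K.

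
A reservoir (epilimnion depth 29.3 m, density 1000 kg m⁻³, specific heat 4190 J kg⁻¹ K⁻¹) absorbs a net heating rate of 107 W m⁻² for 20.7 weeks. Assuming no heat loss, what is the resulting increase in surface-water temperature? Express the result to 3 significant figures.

10.9 K

Areal heat capacity C = ρ c_p D = 1000 × 4190 × 29.3 = 1.23×10^8 J m⁻² K⁻¹.
Net heat input Q = F Δt = 107 × (20.7 weeks × 6.048×10^5 s/week) = 1.34×10^9 J/m².
ΔT = Q / C = 1.34×10^9 / 1.23×10^8 = 10.9 K.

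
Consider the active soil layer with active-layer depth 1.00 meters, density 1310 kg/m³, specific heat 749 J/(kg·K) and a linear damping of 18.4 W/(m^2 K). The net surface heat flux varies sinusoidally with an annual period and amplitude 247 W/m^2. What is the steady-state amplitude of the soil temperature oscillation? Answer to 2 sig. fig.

13 K

Areal heat capacity C = ρ c_p D = 1310 × 749 × 1.00 = 9.81×10^5 J/(m²·K).
Angular frequency ω = 2π / T = 2π / 3.15×10^7 s = 1.99×10^-7 s⁻¹.
√((Cω)² + λ²) = √((0.195)² + 18.4²) = 18.4 W/(m²·K).
Amplitude A = F₀ / √((Cω)²+λ²) = 247 / 18.4 = 13.4 K.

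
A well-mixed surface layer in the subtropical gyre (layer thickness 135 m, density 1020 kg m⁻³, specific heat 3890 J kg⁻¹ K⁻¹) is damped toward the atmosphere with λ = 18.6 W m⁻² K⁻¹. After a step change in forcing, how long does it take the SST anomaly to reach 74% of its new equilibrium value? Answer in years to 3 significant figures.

1.23 years

Areal heat capacity C = ρ c_p D = 1020 × 3890 × 135 = 5.36×10^8 J/(m^2 K).
τ = C / λ = 5.36×10^8 / 18.6 = 2.88×10^7 s.
Fraction reached: 1 − e^(−t/τ) = 0.74 ⇒ t = −τ ln(1 − 0.74) = τ × 1.35.
t = 3.88×10^7 s = 1.23 years.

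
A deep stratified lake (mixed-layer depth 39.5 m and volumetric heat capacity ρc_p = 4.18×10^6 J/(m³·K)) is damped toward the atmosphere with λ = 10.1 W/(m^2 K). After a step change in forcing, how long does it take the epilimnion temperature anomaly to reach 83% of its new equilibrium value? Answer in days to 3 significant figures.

Areal heat capacity C = ρc_p × D = 4.18×10^6 × 39.5 = 1.65×10^8 J m⁻² K⁻¹.
τ = C / λ = 1.65×10^8 / 10.1 = 1.63×10^7 s.
Fraction reached: 1 − e^(−t/τ) = 0.83 ⇒ t = −τ ln(1 − 0.83) = τ × 1.77.
t = 2.90×10^7 s = 335 days.

335 days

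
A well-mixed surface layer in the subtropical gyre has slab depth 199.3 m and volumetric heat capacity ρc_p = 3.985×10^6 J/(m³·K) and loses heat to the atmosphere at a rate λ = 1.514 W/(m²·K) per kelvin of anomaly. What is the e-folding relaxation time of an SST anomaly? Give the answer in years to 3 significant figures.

16.6 years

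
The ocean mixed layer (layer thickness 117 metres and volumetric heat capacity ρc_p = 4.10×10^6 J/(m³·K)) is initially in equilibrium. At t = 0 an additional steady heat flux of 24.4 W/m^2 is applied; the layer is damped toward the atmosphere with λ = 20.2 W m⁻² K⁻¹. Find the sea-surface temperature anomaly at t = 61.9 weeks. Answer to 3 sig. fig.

0.958 K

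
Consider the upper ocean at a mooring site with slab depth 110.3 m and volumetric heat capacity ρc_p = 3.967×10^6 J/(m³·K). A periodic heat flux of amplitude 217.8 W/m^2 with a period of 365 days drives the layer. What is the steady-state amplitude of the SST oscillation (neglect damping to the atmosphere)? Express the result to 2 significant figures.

2.5 K

Areal heat capacity C = ρc_p × D = 3.967×10^6 × 110.3 = 4.38×10^8 J m⁻² K⁻¹.
Angular frequency ω = 2π / T = 2π / 3.15×10^7 s = 1.99×10^-7 s⁻¹.
Cω = 4.38×10^8 × 1.99×10^-7 = 87.2 W/(m²·K).
Amplitude A = F₀ / (Cω) = 217.8 / 87.2 = 2.50 K.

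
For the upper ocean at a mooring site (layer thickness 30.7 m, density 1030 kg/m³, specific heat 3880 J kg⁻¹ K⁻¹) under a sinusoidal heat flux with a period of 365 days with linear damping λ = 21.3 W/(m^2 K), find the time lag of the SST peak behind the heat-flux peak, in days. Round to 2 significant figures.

50 days

Areal heat capacity C = ρ c_p D = 1030 × 3880 × 30.7 = 1.23×10^8 J m⁻² K⁻¹.
ω = 2π / 3.15×10^7 s = 1.99×10^-7 s⁻¹.
Phase lag φ = arctan(Cω/λ) = arctan(24.4/21.3) = 0.854 rad.
Time lag = φ / ω = 0.854 / 1.99×10^-7 = 4.29×10^6 s = 49.6 days.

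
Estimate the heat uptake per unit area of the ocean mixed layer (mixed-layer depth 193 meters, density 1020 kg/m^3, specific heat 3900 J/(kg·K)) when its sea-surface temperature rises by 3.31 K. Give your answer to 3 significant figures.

2.54×10^9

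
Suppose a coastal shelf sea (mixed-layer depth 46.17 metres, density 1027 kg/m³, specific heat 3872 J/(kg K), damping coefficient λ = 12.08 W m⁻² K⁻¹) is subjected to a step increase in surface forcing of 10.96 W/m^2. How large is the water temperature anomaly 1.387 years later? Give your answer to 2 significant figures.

Areal heat capacity C = ρ c_p D = 1027 × 3872 × 46.17 = 1.84×10^8 J/(m²·K).
τ = C / λ = 1.84×10^8 / 12.08 = 1.52×10^7 s.
Equilibrium anomaly ΔT_eq = F / λ = 10.96 / 12.08 = 0.907 K.
t = 1.387 years = 4.38×10^7 s, so t/τ = 2.88.
ΔT(t) = ΔT_eq (1 − e^(−t/τ)) = 0.907 × (1 − e^−2.88) = 0.856 K.

0.86 K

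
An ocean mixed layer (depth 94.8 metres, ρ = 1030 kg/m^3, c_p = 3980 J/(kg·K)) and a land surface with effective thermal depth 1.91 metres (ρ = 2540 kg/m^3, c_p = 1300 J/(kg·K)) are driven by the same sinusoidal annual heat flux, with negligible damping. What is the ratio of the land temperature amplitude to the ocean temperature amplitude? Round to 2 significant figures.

C_ocean = 1030 × 3980 × 94.8 = 3.89×10^8 J/(m²·K).
C_land = 2540 × 1300 × 1.91 = 6.31×10^6 J/(m²·K).
Undamped amplitude ∝ 1/C, so A_land/A_ocean = C_ocean/C_land = 61.6.

62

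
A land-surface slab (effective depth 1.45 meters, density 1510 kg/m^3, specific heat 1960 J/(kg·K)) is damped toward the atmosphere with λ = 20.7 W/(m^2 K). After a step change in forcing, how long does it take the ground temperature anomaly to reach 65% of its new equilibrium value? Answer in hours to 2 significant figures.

Areal heat capacity C = ρ c_p D = 1510 × 1960 × 1.45 = 4.29×10^6 J m⁻² K⁻¹.
τ = C / λ = 4.29×10^6 / 20.7 = 2.07×10^5 s.
Fraction reached: 1 − e^(−t/τ) = 0.65 ⇒ t = −τ ln(1 − 0.65) = τ × 1.05.
t = 2.18×10^5 s = 60.5 hours.

60 hours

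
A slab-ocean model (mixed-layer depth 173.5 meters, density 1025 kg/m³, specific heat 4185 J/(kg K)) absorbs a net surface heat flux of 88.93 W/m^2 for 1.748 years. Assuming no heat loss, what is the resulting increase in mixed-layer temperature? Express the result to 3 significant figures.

6.59 K

Areal heat capacity C = ρ c_p D = 1025 × 4185 × 173.5 = 7.44×10^8 J m⁻² K⁻¹.
Net heat input Q = F Δt = 88.93 × (1.748 years × 3.156×10^7 s/year) = 4.91×10^9 J/m².
ΔT = Q / C = 4.91×10^9 / 7.44×10^8 = 6.59 K.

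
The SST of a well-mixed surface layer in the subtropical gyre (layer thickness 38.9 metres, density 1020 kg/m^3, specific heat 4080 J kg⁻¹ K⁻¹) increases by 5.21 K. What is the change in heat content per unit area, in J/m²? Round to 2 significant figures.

Areal heat capacity C = ρ c_p D = 1020 × 4080 × 38.9 = 1.62×10^8 J/(m²·K).
ΔQ = C ΔT = 1.62×10^8 × 5.21 = 8.43×10^8 J/m².

8.4×10^8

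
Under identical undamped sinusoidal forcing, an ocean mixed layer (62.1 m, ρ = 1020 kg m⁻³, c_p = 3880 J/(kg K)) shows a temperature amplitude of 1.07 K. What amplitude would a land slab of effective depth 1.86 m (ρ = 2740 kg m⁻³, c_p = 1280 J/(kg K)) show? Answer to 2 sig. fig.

40 K

C_ocean = 2.46×10^8 J/(m²·K); C_land = 6.52×10^6 J/(m²·K).
A ∝ 1/C ⇒ A_land = A_ocean × C_ocean/C_land = 1.07 × 37.7 = 40.3 K.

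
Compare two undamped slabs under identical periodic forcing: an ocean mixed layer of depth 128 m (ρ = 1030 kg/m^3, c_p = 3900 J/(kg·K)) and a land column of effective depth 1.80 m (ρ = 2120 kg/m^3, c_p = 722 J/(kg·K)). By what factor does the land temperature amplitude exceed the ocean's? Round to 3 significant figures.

C_ocean = 1030 × 3900 × 128 = 5.14×10^8 J/(m²·K).
C_land = 2120 × 722 × 1.80 = 2.76×10^6 J/(m²·K).
Undamped amplitude ∝ 1/C, so A_land/A_ocean = C_ocean/C_land = 187.

187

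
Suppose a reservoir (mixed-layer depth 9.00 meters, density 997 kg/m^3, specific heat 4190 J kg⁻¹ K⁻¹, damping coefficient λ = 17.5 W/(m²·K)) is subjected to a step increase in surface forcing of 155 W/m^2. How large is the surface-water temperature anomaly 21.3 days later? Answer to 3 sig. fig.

5.10 K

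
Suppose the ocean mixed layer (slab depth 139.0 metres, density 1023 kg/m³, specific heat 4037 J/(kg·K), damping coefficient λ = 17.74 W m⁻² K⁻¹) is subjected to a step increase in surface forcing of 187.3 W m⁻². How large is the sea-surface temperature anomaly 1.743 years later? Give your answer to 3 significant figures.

8.63 K

Areal heat capacity C = ρ c_p D = 1023 × 4037 × 139.0 = 5.74×10^8 J m⁻² K⁻¹.
τ = C / λ = 5.74×10^8 / 17.74 = 3.24×10^7 s.
Equilibrium anomaly ΔT_eq = F / λ = 187.3 / 17.74 = 10.6 K.
t = 1.743 years = 5.50×10^7 s, so t/τ = 1.70.
ΔT(t) = ΔT_eq (1 − e^(−t/τ)) = 10.6 × (1 − e^−1.70) = 8.63 K.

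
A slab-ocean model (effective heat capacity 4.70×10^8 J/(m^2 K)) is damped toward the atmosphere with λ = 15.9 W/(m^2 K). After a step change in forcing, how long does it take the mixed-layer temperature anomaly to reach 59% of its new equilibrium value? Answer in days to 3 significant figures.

305 days

Areal heat capacity C = 4.70×10^8 J/(m^2 K) (given).
τ = C / λ = 4.70×10^8 / 15.9 = 2.96×10^7 s.
Fraction reached: 1 − e^(−t/τ) = 0.59 ⇒ t = −τ ln(1 − 0.59) = τ × 0.892.
t = 2.64×10^7 s = 305 days.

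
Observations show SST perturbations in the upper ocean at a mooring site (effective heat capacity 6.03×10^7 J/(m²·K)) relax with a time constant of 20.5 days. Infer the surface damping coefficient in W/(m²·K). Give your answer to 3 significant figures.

34.0

Areal heat capacity C = 6.03×10^7 J/(m²·K) (given).
τ = 20.5 days = 1.77×10^6 s.
λ = C / τ = 6.03×10^7 / 1.77×10^6 = 34.0 W/(m²·K).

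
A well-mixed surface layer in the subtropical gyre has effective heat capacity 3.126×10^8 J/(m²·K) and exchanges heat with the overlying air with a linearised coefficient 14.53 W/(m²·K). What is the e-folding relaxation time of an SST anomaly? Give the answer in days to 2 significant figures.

250 days

Areal heat capacity C = 3.126×10^8 J/(m²·K) (given).
Relaxation time τ = C / λ = 3.13×10^8 / 14.53 = 2.15×10^7 s.
In days: 2.15×10^7 s / (86400 s/day) = 249 days.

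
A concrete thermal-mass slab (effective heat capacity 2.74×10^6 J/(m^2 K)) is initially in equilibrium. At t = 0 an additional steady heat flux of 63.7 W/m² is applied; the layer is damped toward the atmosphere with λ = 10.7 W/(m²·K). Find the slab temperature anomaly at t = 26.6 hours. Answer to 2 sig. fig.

1.9 K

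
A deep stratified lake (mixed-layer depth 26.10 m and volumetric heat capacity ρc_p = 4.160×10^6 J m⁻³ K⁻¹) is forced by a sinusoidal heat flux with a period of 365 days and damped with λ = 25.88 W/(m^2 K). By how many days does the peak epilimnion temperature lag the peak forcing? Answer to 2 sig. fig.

40 days

Areal heat capacity C = ρc_p × D = 4.160×10^6 × 26.10 = 1.09×10^8 J m⁻² K⁻¹.
ω = 2π / 3.15×10^7 s = 1.99×10^-7 s⁻¹.
Phase lag φ = arctan(Cω/λ) = arctan(21.6/25.88) = 0.696 rad.
Time lag = φ / ω = 0.696 / 1.99×10^-7 = 3.49×10^6 s = 40.4 days.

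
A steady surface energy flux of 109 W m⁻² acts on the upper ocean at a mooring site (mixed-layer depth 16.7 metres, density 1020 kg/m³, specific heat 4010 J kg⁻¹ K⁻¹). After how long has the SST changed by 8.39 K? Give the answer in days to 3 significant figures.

60.9 days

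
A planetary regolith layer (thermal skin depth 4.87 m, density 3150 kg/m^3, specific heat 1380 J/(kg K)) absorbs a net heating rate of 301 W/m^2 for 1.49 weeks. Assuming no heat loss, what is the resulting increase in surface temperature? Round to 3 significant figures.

12.8 K

Areal heat capacity C = ρ c_p D = 3150 × 1380 × 4.87 = 2.12×10^7 J/(m^2 K).
Net heat input Q = F Δt = 301 × (1.49 weeks × 6.048×10^5 s/week) = 2.71×10^8 J/m².
ΔT = Q / C = 2.71×10^8 / 2.12×10^7 = 12.8 K.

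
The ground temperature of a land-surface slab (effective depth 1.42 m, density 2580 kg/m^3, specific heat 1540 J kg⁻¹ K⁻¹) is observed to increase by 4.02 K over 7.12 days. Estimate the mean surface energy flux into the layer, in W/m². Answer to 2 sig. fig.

Areal heat capacity C = ρ c_p D = 2580 × 1540 × 1.42 = 5.64×10^6 J/(m^2 K).
Required heat per unit area: Q = C ΔT = 5.64×10^6 × 4.02 = 2.27×10^7 J/m².
Flux F = Q / Δt = 2.27×10^7 / 6.15×10^5 s = 36.9 W/m².

37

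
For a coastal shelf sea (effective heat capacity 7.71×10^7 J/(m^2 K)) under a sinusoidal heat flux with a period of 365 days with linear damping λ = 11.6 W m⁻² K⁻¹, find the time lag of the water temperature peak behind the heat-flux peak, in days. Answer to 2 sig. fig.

54 days

Areal heat capacity C = 7.71×10^7 J/(m^2 K) (given).
ω = 2π / 3.15×10^7 s = 1.99×10^-7 s⁻¹.
Phase lag φ = arctan(Cω/λ) = arctan(15.4/11.6) = 0.924 rad.
Time lag = φ / ω = 0.924 / 1.99×10^-7 = 4.64×10^6 s = 53.7 days.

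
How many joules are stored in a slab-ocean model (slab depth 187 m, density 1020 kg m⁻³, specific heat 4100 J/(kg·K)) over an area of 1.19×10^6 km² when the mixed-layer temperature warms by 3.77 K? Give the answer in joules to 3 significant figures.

3.51×10^21 J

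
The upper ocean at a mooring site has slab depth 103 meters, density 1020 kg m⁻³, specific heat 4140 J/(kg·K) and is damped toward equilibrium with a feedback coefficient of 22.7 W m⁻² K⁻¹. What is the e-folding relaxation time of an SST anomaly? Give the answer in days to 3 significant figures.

222 days

Areal heat capacity C = ρ c_p D = 1020 × 4140 × 103 = 4.35×10^8 J/(m²·K).
Relaxation time τ = C / λ = 4.35×10^8 / 22.7 = 1.92×10^7 s.
In days: 1.92×10^7 s / (86400 s/day) = 222 days.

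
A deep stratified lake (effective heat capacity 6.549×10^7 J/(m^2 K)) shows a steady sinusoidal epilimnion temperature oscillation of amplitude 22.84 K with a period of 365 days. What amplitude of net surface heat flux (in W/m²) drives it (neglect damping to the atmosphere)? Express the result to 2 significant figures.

300

Areal heat capacity C = 6.549×10^7 J/(m^2 K) (given).
ω = 2π / 3.15×10^7 s = 1.99×10^-7 s⁻¹.
Cω = 6.55×10^7 × 1.99×10^-7 = 13.0 W/(m²·K).
F₀ = A × Cω = 22.84 × 13.0 = 298 W/m².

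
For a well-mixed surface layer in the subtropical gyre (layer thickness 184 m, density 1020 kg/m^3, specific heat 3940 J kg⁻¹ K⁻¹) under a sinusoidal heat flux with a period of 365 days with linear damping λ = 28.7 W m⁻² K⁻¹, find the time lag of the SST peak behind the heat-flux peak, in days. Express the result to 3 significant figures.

Areal heat capacity C = ρ c_p D = 1020 × 3940 × 184 = 7.39×10^8 J/(m²·K).
ω = 2π / 3.15×10^7 s = 1.99×10^-7 s⁻¹.
Phase lag φ = arctan(Cω/λ) = arctan(147/28.7) = 1.38 rad.
Time lag = φ / ω = 1.38 / 1.99×10^-7 = 6.92×10^6 s = 80.1 days.

80.1 days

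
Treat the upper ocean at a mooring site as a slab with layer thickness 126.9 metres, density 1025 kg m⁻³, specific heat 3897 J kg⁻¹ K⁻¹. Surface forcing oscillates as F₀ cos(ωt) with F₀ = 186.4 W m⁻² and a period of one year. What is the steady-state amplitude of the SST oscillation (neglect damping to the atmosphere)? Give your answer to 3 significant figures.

Areal heat capacity C = ρ c_p D = 1025 × 3897 × 126.9 = 5.07×10^8 J m⁻² K⁻¹.
Angular frequency ω = 2π / T = 2π / 3.15×10^7 s = 1.99×10^-7 s⁻¹.
Cω = 5.07×10^8 × 1.99×10^-7 = 101 W/(m²·K).
Amplitude A = F₀ / (Cω) = 186.4 / 101 = 1.85 K.

1.85 K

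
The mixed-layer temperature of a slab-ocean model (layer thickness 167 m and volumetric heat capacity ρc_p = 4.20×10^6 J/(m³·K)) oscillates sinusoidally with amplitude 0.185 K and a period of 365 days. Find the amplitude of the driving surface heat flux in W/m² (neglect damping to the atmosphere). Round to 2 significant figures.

Areal heat capacity C = ρc_p × D = 4.20×10^6 × 167 = 7.01×10^8 J/(m²·K).
ω = 2π / 3.15×10^7 s = 1.99×10^-7 s⁻¹.
Cω = 7.01×10^8 × 1.99×10^-7 = 140 W/(m²·K).
F₀ = A × Cω = 0.185 × 140 = 25.9 W/m².

26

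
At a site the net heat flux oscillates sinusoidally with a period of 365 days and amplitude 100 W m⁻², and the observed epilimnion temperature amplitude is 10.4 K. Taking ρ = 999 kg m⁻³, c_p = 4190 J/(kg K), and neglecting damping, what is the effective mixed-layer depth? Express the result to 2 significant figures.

12 m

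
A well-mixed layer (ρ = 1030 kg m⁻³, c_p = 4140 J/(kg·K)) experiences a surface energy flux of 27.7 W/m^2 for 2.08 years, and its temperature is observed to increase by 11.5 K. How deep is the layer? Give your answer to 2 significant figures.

Heat input Q = F Δt = 27.7 × 6.56×10^7 s = 1.82×10^9 J/m².
Required areal heat capacity C = Q / ΔT = 1.58×10^8 J/(m²·K).
Depth D = C / (ρ c_p) = 1.58×10^8 / (1030 × 4140) = 37.1 m.

37 m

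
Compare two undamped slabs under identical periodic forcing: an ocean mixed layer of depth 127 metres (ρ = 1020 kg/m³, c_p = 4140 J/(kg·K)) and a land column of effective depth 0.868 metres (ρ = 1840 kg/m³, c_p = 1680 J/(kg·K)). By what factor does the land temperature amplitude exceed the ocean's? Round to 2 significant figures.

200

C_ocean = 1020 × 4140 × 127 = 5.36×10^8 J/(m²·K).
C_land = 1840 × 1680 × 0.868 = 2.68×10^6 J/(m²·K).
Undamped amplitude ∝ 1/C, so A_land/A_ocean = C_ocean/C_land = 200.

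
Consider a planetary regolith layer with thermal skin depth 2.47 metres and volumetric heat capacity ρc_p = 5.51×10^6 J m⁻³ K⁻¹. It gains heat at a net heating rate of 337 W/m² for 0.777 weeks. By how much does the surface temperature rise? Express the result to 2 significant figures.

Areal heat capacity C = ρc_p × D = 5.51×10^6 × 2.47 = 1.36×10^7 J/(m²·K).
Net heat input Q = F Δt = 337 × (0.777 weeks × 6.048×10^5 s/week) = 1.58×10^8 J/m².
ΔT = Q / C = 1.58×10^8 / 1.36×10^7 = 11.6 K.

12 K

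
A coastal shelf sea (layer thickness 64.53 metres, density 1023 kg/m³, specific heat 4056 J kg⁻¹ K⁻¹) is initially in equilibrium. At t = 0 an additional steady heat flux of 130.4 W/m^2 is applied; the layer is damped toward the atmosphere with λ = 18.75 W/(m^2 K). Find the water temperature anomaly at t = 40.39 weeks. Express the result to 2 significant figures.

5.7 K

Areal heat capacity C = ρ c_p D = 1023 × 4056 × 64.53 = 2.68×10^8 J m⁻² K⁻¹.
τ = C / λ = 2.68×10^8 / 18.75 = 1.43×10^7 s.
Equilibrium anomaly ΔT_eq = F / λ = 130.4 / 18.75 = 6.95 K.
t = 40.39 weeks = 2.44×10^7 s, so t/τ = 1.71.
ΔT(t) = ΔT_eq (1 − e^(−t/τ)) = 6.95 × (1 − e^−1.71) = 5.70 K.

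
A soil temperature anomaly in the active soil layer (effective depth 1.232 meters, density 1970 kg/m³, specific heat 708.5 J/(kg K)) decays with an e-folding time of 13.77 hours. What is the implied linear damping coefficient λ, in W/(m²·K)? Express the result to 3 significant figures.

Areal heat capacity C = ρ c_p D = 1970 × 708.5 × 1.232 = 1.72×10^6 J m⁻² K⁻¹.
τ = 13.77 hours = 49600 s.
λ = C / τ = 1.72×10^6 / 49600 = 34.7 W/(m²·K).

34.7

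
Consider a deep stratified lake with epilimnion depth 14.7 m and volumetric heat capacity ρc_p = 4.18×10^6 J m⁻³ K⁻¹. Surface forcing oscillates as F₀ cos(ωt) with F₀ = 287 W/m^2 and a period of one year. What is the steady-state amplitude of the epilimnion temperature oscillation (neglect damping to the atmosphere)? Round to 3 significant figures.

23.4 K

Areal heat capacity C = ρc_p × D = 4.18×10^6 × 14.7 = 6.14×10^7 J m⁻² K⁻¹.
Angular frequency ω = 2π / T = 2π / 3.15×10^7 s = 1.99×10^-7 s⁻¹.
Cω = 6.14×10^7 × 1.99×10^-7 = 12.2 W/(m²·K).
Amplitude A = F₀ / (Cω) = 287 / 12.2 = 23.4 K.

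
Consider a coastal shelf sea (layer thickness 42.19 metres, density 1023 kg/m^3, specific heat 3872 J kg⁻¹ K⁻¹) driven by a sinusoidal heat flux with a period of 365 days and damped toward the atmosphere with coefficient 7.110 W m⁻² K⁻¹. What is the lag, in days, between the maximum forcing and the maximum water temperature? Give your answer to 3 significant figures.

Areal heat capacity C = ρ c_p D = 1023 × 3872 × 42.19 = 1.67×10^8 J/(m²·K).
ω = 2π / 3.15×10^7 s = 1.99×10^-7 s⁻¹.
Phase lag φ = arctan(Cω/λ) = arctan(33.3/7.110) = 1.36 rad.
Time lag = φ / ω = 1.36 / 1.99×10^-7 = 6.83×10^6 s = 79.0 days.

79.0 days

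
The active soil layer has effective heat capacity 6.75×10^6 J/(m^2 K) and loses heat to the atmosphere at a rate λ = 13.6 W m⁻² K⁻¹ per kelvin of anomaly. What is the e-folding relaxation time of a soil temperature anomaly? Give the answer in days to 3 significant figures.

5.74 days

Areal heat capacity C = 6.75×10^6 J/(m^2 K) (given).
Relaxation time τ = C / λ = 6.75×10^6 / 13.6 = 4.96×10^5 s.
In days: 4.96×10^5 s / (86400 s/day) = 5.74 days.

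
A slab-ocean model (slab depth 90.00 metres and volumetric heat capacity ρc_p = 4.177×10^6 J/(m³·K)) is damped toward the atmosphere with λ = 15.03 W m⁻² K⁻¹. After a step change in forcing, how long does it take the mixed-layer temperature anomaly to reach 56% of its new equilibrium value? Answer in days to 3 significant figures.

238 days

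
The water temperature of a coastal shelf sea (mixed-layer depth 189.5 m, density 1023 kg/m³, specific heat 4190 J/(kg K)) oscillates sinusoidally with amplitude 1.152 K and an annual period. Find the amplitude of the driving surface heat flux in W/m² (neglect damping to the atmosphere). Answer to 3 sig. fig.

Areal heat capacity C = ρ c_p D = 1023 × 4190 × 189.5 = 8.12×10^8 J m⁻² K⁻¹.
ω = 2π / 3.15×10^7 s = 1.99×10^-7 s⁻¹.
Cω = 8.12×10^8 × 1.99×10^-7 = 162 W/(m²·K).
F₀ = A × Cω = 1.152 × 162 = 186 W/m².

186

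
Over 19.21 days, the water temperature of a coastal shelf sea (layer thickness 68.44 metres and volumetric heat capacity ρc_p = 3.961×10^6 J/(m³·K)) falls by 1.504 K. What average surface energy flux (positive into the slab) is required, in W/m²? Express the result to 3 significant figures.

-246

Areal heat capacity C = ρc_p × D = 3.961×10^6 × 68.44 = 2.71×10^8 J m⁻² K⁻¹.
Required heat per unit area: Q = C ΔT = 2.71×10^8 × -1.504 = -4.08×10^8 J/m².
Flux F = Q / Δt = -4.08×10^8 / 1.66×10^6 s = -246 W/m².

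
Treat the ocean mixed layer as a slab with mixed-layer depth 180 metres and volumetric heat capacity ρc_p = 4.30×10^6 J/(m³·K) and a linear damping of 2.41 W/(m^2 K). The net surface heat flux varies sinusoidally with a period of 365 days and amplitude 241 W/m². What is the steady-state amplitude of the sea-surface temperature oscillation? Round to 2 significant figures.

Areal heat capacity C = ρc_p × D = 4.30×10^6 × 180 = 7.74×10^8 J/(m^2 K).
Angular frequency ω = 2π / T = 2π / 3.15×10^7 s = 1.99×10^-7 s⁻¹.
√((Cω)² + λ²) = √((154)² + 2.41²) = 154 W/(m²·K).
Amplitude A = F₀ / √((Cω)²+λ²) = 241 / 154 = 1.56 K.

1.6 K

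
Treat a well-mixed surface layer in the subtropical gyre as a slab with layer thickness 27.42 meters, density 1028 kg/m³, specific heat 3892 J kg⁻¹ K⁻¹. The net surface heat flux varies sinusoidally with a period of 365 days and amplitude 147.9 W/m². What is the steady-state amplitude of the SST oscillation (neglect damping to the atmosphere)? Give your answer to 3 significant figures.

6.77 K

Areal heat capacity C = ρ c_p D = 1028 × 3892 × 27.42 = 1.10×10^8 J/(m²·K).
Angular frequency ω = 2π / T = 2π / 3.15×10^7 s = 1.99×10^-7 s⁻¹.
Cω = 1.10×10^8 × 1.99×10^-7 = 21.9 W/(m²·K).
Amplitude A = F₀ / (Cω) = 147.9 / 21.9 = 6.77 K.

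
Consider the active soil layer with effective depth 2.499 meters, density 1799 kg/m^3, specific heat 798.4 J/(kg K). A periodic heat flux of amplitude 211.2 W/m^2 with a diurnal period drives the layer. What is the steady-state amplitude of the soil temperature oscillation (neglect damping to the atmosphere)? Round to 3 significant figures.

0.809 K

Areal heat capacity C = ρ c_p D = 1799 × 798.4 × 2.499 = 3.59×10^6 J m⁻² K⁻¹.
Angular frequency ω = 2π / T = 2π / 86400 s = 7.27×10^-5 s⁻¹.
Cω = 3.59×10^6 × 7.27×10^-5 = 261 W/(m²·K).
Amplitude A = F₀ / (Cω) = 211.2 / 261 = 0.809 K.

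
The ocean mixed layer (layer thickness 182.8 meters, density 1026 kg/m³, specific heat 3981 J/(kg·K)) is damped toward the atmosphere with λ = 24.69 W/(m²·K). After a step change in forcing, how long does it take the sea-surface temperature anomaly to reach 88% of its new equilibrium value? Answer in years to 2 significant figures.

2.0 years

Areal heat capacity C = ρ c_p D = 1026 × 3981 × 182.8 = 7.47×10^8 J m⁻² K⁻¹.
τ = C / λ = 7.47×10^8 / 24.69 = 3.02×10^7 s.
Fraction reached: 1 − e^(−t/τ) = 0.88 ⇒ t = −τ ln(1 − 0.88) = τ × 2.12.
t = 6.41×10^7 s = 2.03 years.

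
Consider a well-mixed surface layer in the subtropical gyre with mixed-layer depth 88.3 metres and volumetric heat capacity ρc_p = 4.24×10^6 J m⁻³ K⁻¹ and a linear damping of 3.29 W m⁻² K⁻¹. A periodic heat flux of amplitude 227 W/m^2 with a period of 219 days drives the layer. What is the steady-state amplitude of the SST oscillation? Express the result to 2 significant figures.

Areal heat capacity C = ρc_p × D = 4.24×10^6 × 88.3 = 3.74×10^8 J m⁻² K⁻¹.
Angular frequency ω = 2π / T = 2π / 1.89×10^7 s = 3.32×10^-7 s⁻¹.
√((Cω)² + λ²) = √((124)² + 3.29²) = 124 W/(m²·K).
Amplitude A = F₀ / √((Cω)²+λ²) = 227 / 124 = 1.83 K.

1.8 K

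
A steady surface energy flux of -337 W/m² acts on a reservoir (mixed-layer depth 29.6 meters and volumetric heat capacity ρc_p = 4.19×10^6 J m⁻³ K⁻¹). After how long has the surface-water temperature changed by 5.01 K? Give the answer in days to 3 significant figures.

Areal heat capacity C = ρc_p × D = 4.19×10^6 × 29.6 = 1.24×10^8 J m⁻² K⁻¹.
Time required: Δt = C ΔT / F = 1.24×10^8 × -5.01 / -337 = 1.84×10^6 s.
In days: 1.84×10^6 s / (86400 s/day) = 21.3 days.

21.3 days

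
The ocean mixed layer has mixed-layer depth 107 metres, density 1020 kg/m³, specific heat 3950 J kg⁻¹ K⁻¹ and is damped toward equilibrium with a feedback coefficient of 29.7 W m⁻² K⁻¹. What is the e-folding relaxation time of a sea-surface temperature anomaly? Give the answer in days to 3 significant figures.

Areal heat capacity C = ρ c_p D = 1020 × 3950 × 107 = 4.31×10^8 J m⁻² K⁻¹.
Relaxation time τ = C / λ = 4.31×10^8 / 29.7 = 1.45×10^7 s.
In days: 1.45×10^7 s / (86400 s/day) = 168 days.

168 days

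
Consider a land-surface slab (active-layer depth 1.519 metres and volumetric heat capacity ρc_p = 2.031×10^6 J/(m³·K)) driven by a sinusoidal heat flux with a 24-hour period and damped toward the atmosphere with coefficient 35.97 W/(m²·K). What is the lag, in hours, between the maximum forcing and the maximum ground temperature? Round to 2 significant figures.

5.4 hours

Areal heat capacity C = ρc_p × D = 2.031×10^6 × 1.519 = 3.09×10^6 J/(m²·K).
ω = 2π / 86400 s = 7.27×10^-5 s⁻¹.
Phase lag φ = arctan(Cω/λ) = arctan(224/35.97) = 1.41 rad.
Time lag = φ / ω = 1.41 / 7.27×10^-5 = 19400 s = 5.39 hours.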